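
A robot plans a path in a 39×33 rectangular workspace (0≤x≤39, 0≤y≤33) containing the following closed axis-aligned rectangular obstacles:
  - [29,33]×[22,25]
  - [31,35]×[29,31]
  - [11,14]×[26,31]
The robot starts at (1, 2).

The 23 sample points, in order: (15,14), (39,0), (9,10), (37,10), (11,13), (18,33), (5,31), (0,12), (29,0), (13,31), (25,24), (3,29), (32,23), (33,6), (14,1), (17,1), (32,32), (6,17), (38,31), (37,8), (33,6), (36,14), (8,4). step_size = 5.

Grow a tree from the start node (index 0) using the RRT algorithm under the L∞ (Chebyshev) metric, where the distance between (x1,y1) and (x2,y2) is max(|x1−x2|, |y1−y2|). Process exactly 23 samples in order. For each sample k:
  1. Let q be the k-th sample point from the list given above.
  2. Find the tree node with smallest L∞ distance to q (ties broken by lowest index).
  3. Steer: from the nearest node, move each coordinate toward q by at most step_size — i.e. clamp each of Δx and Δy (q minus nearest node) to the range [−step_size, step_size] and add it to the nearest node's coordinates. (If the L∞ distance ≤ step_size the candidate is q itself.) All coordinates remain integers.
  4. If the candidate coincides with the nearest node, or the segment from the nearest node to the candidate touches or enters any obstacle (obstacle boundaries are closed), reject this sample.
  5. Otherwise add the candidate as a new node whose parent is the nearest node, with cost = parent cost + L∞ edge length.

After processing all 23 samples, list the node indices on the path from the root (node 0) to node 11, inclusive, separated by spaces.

Path: 0 1 3 5 6 7 11

1. q=(15,14) nearest=0 d=14 new=(6,7) → add node 1 parent=0 cost=5
2. q=(39,0) nearest=1 d=33 new=(11,2) → add node 2 parent=1 cost=10
3. q=(9,10) nearest=1 d=3 new=(9,10) → add node 3 parent=1 cost=8
4. q=(37,10) nearest=2 d=26 new=(16,7) → add node 4 parent=2 cost=15
5. q=(11,13) nearest=3 d=3 new=(11,13) → add node 5 parent=3 cost=11
6. q=(18,33) nearest=5 d=20 new=(16,18) → add node 6 parent=5 cost=16
7. q=(5,31) nearest=6 d=13 new=(11,23) → add node 7 parent=6 cost=21
8. q=(0,12) nearest=1 d=6 new=(1,12) → add node 8 parent=1 cost=10
9. q=(29,0) nearest=4 d=13 new=(21,2) → add node 9 parent=4 cost=20
10. q=(13,31) nearest=7 d=8 new=(13,28) → blocked by [11,14]×[26,31], reject
11. q=(25,24) nearest=6 d=9 new=(21,23) → add node 10 parent=6 cost=21
12. q=(3,29) nearest=7 d=8 new=(6,28) → add node 11 parent=7 cost=26
13. q=(32,23) nearest=10 d=11 new=(26,23) → add node 12 parent=10 cost=26
14. q=(33,6) nearest=9 d=12 new=(26,6) → add node 13 parent=9 cost=25
15. q=(14,1) nearest=2 d=3 new=(14,1) → add node 14 parent=2 cost=13
16. q=(17,1) nearest=14 d=3 new=(17,1) → add node 15 parent=14 cost=16
17. q=(32,32) nearest=12 d=9 new=(31,28) → add node 16 parent=12 cost=31
18. q=(6,17) nearest=5 d=5 new=(6,17) → add node 17 parent=5 cost=16
19. q=(38,31) nearest=16 d=7 new=(36,31) → blocked by [31,35]×[29,31], reject
20. q=(37,8) nearest=13 d=11 new=(31,8) → add node 18 parent=13 cost=30
21. q=(33,6) nearest=18 d=2 new=(33,6) → add node 19 parent=18 cost=32
22. q=(36,14) nearest=18 d=6 new=(36,13) → add node 20 parent=18 cost=35
23. q=(8,4) nearest=1 d=3 new=(8,4) → add node 21 parent=1 cost=8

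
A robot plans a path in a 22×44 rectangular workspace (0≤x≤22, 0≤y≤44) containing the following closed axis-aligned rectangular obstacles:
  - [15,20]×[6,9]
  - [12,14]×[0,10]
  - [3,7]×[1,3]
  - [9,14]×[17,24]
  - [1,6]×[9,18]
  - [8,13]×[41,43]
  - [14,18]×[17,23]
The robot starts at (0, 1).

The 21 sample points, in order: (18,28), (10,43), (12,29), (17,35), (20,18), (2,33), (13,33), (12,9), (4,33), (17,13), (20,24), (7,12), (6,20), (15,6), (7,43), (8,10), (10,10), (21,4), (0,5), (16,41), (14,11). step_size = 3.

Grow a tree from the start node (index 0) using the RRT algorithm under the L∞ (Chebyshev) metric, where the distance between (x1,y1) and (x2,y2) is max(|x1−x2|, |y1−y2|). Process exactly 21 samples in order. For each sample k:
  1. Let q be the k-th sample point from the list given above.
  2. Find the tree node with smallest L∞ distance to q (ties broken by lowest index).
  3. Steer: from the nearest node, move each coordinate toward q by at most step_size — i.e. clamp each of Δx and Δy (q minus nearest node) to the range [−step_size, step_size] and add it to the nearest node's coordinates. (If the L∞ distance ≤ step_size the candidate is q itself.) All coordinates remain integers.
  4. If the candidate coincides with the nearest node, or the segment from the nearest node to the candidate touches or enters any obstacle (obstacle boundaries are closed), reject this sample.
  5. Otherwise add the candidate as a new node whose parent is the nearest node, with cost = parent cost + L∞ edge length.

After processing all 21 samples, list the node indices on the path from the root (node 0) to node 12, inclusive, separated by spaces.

Path: 0 1 12

1. q=(18,28) nearest=0 d=27 new=(3,4) → add node 1 parent=0 cost=3
2. q=(10,43) nearest=1 d=39 new=(6,7) → add node 2 parent=1 cost=6
3. q=(12,29) nearest=2 d=22 new=(9,10) → add node 3 parent=2 cost=9
4. q=(17,35) nearest=3 d=25 new=(12,13) → add node 4 parent=3 cost=12
5. q=(20,18) nearest=4 d=8 new=(15,16) → add node 5 parent=4 cost=15
6. q=(2,33) nearest=5 d=17 new=(12,19) → blocked by [9,14]×[17,24], reject
7. q=(13,33) nearest=5 d=17 new=(13,19) → blocked by [9,14]×[17,24], reject
8. q=(12,9) nearest=3 d=3 new=(12,9) → blocked by [12,14]×[0,10], reject
9. q=(4,33) nearest=5 d=17 new=(12,19) → blocked by [9,14]×[17,24], reject
10. q=(17,13) nearest=5 d=3 new=(17,13) → add node 6 parent=5 cost=18
11. q=(20,24) nearest=5 d=8 new=(18,19) → blocked by [14,18]×[17,23], reject
12. q=(7,12) nearest=3 d=2 new=(7,12) → add node 7 parent=3 cost=11
13. q=(6,20) nearest=4 d=7 new=(9,16) → add node 8 parent=4 cost=15
14. q=(15,6) nearest=3 d=6 new=(12,7) → blocked by [12,14]×[0,10], reject
15. q=(7,43) nearest=5 d=27 new=(12,19) → blocked by [9,14]×[17,24], reject
16. q=(8,10) nearest=3 d=1 new=(8,10) → add node 9 parent=3 cost=10
17. q=(10,10) nearest=3 d=1 new=(10,10) → add node 10 parent=3 cost=10
18. q=(21,4) nearest=4 d=9 new=(15,10) → add node 11 parent=4 cost=15
19. q=(0,5) nearest=1 d=3 new=(0,5) → add node 12 parent=1 cost=6
20. q=(16,41) nearest=5 d=25 new=(16,19) → blocked by [14,18]×[17,23], reject
21. q=(14,11) nearest=11 d=1 new=(14,11) → add node 13 parent=11 cost=16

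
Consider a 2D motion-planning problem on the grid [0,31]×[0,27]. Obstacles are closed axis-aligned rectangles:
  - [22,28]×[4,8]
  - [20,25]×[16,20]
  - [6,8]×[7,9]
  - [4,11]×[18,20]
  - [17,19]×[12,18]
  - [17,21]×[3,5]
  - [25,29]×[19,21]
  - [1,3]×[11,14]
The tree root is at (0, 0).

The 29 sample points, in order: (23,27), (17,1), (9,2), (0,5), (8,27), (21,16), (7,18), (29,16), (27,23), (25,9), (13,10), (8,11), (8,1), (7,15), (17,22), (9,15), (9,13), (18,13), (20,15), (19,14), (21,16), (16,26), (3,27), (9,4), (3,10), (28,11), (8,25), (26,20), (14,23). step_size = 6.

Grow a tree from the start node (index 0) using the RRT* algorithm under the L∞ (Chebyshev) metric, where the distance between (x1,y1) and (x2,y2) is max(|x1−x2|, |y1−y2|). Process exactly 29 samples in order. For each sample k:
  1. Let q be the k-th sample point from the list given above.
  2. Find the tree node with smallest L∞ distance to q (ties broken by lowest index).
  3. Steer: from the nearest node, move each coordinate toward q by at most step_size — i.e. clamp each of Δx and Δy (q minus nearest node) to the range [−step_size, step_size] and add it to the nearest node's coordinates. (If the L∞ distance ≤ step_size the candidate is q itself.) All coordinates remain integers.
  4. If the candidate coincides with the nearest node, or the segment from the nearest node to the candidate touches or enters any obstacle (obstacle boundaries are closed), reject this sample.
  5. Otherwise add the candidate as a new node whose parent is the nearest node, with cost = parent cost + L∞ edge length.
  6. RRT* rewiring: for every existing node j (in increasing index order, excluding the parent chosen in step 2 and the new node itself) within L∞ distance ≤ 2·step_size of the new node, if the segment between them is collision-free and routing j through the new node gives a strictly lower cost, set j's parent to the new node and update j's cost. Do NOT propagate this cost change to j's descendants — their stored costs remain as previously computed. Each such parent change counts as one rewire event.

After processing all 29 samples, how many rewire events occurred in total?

1. q=(23,27) nearest=0 d=27 new=(6,6) → add node 1 parent=0 cost=6
2. q=(17,1) nearest=1 d=11 new=(12,1) → add node 2 parent=1 cost=12
3. q=(9,2) nearest=2 d=3 new=(9,2) → add node 3 parent=2 cost=15
4. q=(0,5) nearest=0 d=5 new=(0,5) → add node 4 parent=0 cost=5; rewire 3→4 (14<15)
5. q=(8,27) nearest=1 d=21 new=(8,12) → blocked by [6,8]×[7,9], reject
6. q=(21,16) nearest=3 d=14 new=(15,8) → add node 5 parent=3 cost=20
7. q=(7,18) nearest=5 d=10 new=(9,14) → add node 6 parent=5 cost=26
8. q=(29,16) nearest=5 d=14 new=(21,14) → blocked by [17,19]×[12,18], reject
9. q=(27,23) nearest=5 d=15 new=(21,14) → blocked by [17,19]×[12,18], reject
10. q=(25,9) nearest=5 d=10 new=(21,9) → add node 7 parent=5 cost=26
11. q=(13,10) nearest=5 d=2 new=(13,10) → add node 8 parent=5 cost=22
12. q=(8,11) nearest=6 d=3 new=(8,11) → add node 9 parent=6 cost=29
13. q=(8,1) nearest=3 d=1 new=(8,1) → add node 10 parent=3 cost=15
14. q=(7,15) nearest=6 d=2 new=(7,15) → add node 11 parent=6 cost=28
15. q=(17,22) nearest=6 d=8 new=(15,20) → add node 12 parent=6 cost=32
16. q=(9,15) nearest=6 d=1 new=(9,15) → add node 13 parent=6 cost=27
17. q=(9,13) nearest=6 d=1 new=(9,13) → add node 14 parent=6 cost=27
18. q=(18,13) nearest=7 d=4 new=(18,13) → blocked by [17,19]×[12,18], reject
19. q=(20,15) nearest=12 d=5 new=(20,15) → blocked by [17,19]×[12,18], reject
20. q=(19,14) nearest=7 d=5 new=(19,14) → blocked by [17,19]×[12,18], reject
21. q=(21,16) nearest=12 d=6 new=(21,16) → blocked by [20,25]×[16,20], reject
22. q=(16,26) nearest=12 d=6 new=(16,26) → add node 15 parent=12 cost=38
23. q=(3,27) nearest=11 d=12 new=(3,21) → blocked by [4,11]×[18,20], reject
24. q=(9,4) nearest=3 d=2 new=(9,4) → add node 16 parent=3 cost=16; rewire 9→16 (23<29); rewire 11→16 (27<28); rewire 14→16 (25<27)
25. q=(3,10) nearest=1 d=4 new=(3,10) → add node 17 parent=1 cost=10; rewire 6→17 (16<26); rewire 8→17 (20<22); rewire 9→17 (15<23); rewire 11→17 (15<27); rewire 12→17 (22<32); rewire 13→17 (16<27); rewire 14→17 (16<25)
26. q=(28,11) nearest=7 d=7 new=(27,11) → add node 18 parent=7 cost=32
27. q=(8,25) nearest=12 d=7 new=(9,25) → add node 19 parent=12 cost=28; rewire 15→19 (35<38)
28. q=(26,20) nearest=18 d=9 new=(26,17) → add node 20 parent=18 cost=38
29. q=(14,23) nearest=12 d=3 new=(14,23) → add node 21 parent=12 cost=25; rewire 15→21 (28<35)

Rewire events: 13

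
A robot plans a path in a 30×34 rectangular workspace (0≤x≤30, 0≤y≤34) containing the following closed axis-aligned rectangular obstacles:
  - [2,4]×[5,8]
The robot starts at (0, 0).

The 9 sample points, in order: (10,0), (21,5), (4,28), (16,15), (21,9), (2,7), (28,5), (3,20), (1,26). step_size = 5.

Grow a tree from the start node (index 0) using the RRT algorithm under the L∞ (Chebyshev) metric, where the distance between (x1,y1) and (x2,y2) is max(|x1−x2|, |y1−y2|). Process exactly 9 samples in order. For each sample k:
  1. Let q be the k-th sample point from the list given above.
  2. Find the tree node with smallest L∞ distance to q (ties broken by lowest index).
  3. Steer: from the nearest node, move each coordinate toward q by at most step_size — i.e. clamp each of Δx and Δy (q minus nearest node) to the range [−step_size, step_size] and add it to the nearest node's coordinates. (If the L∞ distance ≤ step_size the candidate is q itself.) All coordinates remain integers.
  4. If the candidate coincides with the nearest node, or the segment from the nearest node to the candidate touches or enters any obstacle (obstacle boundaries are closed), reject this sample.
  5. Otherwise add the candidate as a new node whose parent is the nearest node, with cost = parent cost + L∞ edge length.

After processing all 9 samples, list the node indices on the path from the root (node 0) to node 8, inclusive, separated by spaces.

1. q=(10,0) nearest=0 d=10 new=(5,0) → add node 1 parent=0 cost=5
2. q=(21,5) nearest=1 d=16 new=(10,5) → add node 2 parent=1 cost=10
3. q=(4,28) nearest=2 d=23 new=(5,10) → add node 3 parent=2 cost=15
4. q=(16,15) nearest=2 d=10 new=(15,10) → add node 4 parent=2 cost=15
5. q=(21,9) nearest=4 d=6 new=(20,9) → add node 5 parent=4 cost=20
6. q=(2,7) nearest=3 d=3 new=(2,7) → blocked by [2,4]×[5,8], reject
7. q=(28,5) nearest=5 d=8 new=(25,5) → add node 6 parent=5 cost=25
8. q=(3,20) nearest=3 d=10 new=(3,15) → add node 7 parent=3 cost=20
9. q=(1,26) nearest=7 d=11 new=(1,20) → add node 8 parent=7 cost=25

Path: 0 1 2 3 7 8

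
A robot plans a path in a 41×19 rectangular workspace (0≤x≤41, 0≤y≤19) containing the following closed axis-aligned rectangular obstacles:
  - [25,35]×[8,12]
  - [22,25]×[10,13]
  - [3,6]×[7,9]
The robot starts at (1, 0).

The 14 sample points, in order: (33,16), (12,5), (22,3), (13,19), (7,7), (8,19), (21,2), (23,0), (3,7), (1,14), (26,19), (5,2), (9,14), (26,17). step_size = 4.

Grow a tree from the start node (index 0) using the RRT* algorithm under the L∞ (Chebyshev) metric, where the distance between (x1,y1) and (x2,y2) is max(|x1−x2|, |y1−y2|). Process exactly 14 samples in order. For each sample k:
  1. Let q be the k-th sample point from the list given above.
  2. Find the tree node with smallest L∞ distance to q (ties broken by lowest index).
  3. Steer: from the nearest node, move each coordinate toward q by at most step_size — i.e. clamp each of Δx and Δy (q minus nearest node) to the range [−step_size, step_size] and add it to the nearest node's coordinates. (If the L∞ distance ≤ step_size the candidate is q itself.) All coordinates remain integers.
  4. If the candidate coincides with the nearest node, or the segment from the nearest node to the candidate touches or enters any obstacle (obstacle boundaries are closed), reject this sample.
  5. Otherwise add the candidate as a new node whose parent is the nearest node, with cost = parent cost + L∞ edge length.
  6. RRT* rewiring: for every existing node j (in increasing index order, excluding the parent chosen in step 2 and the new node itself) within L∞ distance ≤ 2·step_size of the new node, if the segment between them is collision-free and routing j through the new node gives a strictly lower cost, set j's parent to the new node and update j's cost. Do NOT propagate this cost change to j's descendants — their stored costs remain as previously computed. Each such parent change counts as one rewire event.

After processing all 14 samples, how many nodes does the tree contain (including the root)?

Node count: 13

1. q=(33,16) nearest=0 d=32 new=(5,4) → add node 1 parent=0 cost=4
2. q=(12,5) nearest=1 d=7 new=(9,5) → add node 2 parent=1 cost=8
3. q=(22,3) nearest=2 d=13 new=(13,3) → add node 3 parent=2 cost=12
4. q=(13,19) nearest=2 d=14 new=(13,9) → add node 4 parent=2 cost=12
5. q=(7,7) nearest=2 d=2 new=(7,7) → add node 5 parent=2 cost=10
6. q=(8,19) nearest=4 d=10 new=(9,13) → add node 6 parent=4 cost=16
7. q=(21,2) nearest=3 d=8 new=(17,2) → add node 7 parent=3 cost=16
8. q=(23,0) nearest=7 d=6 new=(21,0) → add node 8 parent=7 cost=20
9. q=(3,7) nearest=1 d=3 new=(3,7) → blocked by [3,6]×[7,9], reject
10. q=(1,14) nearest=5 d=7 new=(3,11) → blocked by [3,6]×[7,9], reject
11. q=(26,19) nearest=4 d=13 new=(17,13) → add node 9 parent=4 cost=16
12. q=(5,2) nearest=1 d=2 new=(5,2) → add node 10 parent=1 cost=6
13. q=(9,14) nearest=6 d=1 new=(9,14) → add node 11 parent=6 cost=17
14. q=(26,17) nearest=9 d=9 new=(21,17) → add node 12 parent=9 cost=20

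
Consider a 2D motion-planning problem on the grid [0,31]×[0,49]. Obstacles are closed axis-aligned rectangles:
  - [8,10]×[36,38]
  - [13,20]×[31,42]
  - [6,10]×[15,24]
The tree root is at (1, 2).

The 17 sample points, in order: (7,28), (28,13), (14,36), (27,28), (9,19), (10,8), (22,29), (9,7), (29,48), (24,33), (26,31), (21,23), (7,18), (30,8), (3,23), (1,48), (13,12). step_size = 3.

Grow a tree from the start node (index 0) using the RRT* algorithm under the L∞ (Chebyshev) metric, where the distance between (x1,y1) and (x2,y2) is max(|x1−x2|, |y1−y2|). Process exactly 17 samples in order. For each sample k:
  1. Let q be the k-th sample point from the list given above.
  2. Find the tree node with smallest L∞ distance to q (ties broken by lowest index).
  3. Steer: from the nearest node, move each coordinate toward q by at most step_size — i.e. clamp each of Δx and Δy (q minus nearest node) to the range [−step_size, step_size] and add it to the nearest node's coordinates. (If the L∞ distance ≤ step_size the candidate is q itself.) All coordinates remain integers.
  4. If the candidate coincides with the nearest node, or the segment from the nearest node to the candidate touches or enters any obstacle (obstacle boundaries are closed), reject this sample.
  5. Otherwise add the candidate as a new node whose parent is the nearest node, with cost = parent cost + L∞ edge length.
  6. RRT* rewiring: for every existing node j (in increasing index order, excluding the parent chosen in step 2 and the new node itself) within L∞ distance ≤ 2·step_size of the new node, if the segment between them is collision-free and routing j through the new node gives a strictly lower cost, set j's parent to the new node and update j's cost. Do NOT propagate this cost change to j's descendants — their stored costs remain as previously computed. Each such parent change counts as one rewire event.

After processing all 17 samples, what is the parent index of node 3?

Parent of node 3: 2

1. q=(7,28) nearest=0 d=26 new=(4,5) → add node 1 parent=0 cost=3
2. q=(28,13) nearest=1 d=24 new=(7,8) → add node 2 parent=1 cost=6
3. q=(14,36) nearest=2 d=28 new=(10,11) → add node 3 parent=2 cost=9
4. q=(27,28) nearest=3 d=17 new=(13,14) → add node 4 parent=3 cost=12
5. q=(9,19) nearest=4 d=5 new=(10,17) → blocked by [6,10]×[15,24], reject
6. q=(10,8) nearest=2 d=3 new=(10,8) → add node 5 parent=2 cost=9
7. q=(22,29) nearest=4 d=15 new=(16,17) → add node 6 parent=4 cost=15
8. q=(9,7) nearest=5 d=1 new=(9,7) → add node 7 parent=5 cost=10
9. q=(29,48) nearest=6 d=31 new=(19,20) → add node 8 parent=6 cost=18
10. q=(24,33) nearest=8 d=13 new=(22,23) → add node 9 parent=8 cost=21
11. q=(26,31) nearest=9 d=8 new=(25,26) → add node 10 parent=9 cost=24
12. q=(21,23) nearest=9 d=1 new=(21,23) → add node 11 parent=9 cost=22
13. q=(7,18) nearest=4 d=6 new=(10,17) → blocked by [6,10]×[15,24], reject
14. q=(30,8) nearest=8 d=12 new=(22,17) → add node 12 parent=8 cost=21
15. q=(3,23) nearest=4 d=10 new=(10,17) → blocked by [6,10]×[15,24], reject
16. q=(1,48) nearest=10 d=24 new=(22,29) → add node 13 parent=10 cost=27
17. q=(13,12) nearest=4 d=2 new=(13,12) → add node 14 parent=4 cost=14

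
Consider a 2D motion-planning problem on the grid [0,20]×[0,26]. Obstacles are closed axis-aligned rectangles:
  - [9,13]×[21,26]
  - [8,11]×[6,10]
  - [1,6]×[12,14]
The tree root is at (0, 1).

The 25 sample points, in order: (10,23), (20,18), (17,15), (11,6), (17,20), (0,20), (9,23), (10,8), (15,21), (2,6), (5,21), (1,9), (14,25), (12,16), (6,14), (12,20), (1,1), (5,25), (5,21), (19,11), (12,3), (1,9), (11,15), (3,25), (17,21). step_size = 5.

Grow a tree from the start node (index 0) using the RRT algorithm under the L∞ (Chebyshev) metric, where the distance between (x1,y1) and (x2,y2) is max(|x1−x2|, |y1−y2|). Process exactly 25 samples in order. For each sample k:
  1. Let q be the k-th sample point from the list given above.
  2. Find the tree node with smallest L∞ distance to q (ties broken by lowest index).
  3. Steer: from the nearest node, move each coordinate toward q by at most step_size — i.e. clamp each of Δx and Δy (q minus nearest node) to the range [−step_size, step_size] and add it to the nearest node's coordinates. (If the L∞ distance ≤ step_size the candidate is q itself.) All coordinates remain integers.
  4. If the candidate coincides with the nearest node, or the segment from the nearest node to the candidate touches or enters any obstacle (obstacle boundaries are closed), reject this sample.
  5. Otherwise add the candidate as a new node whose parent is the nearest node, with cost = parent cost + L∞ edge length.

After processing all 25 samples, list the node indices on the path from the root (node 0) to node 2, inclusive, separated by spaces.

Path: 0 1 2

1. q=(10,23) nearest=0 d=22 new=(5,6) → add node 1 parent=0 cost=5
2. q=(20,18) nearest=1 d=15 new=(10,11) → blocked by [8,11]×[6,10], reject
3. q=(17,15) nearest=1 d=12 new=(10,11) → blocked by [8,11]×[6,10], reject
4. q=(11,6) nearest=1 d=6 new=(10,6) → blocked by [8,11]×[6,10], reject
5. q=(17,20) nearest=1 d=14 new=(10,11) → blocked by [8,11]×[6,10], reject
6. q=(0,20) nearest=1 d=14 new=(0,11) → add node 2 parent=1 cost=10
7. q=(9,23) nearest=2 d=12 new=(5,16) → blocked by [1,6]×[12,14], reject
8. q=(10,8) nearest=1 d=5 new=(10,8) → blocked by [8,11]×[6,10], reject
9. q=(15,21) nearest=1 d=15 new=(10,11) → blocked by [8,11]×[6,10], reject
10. q=(2,6) nearest=1 d=3 new=(2,6) → add node 3 parent=1 cost=8
11. q=(5,21) nearest=2 d=10 new=(5,16) → blocked by [1,6]×[12,14], reject
12. q=(1,9) nearest=2 d=2 new=(1,9) → add node 4 parent=2 cost=12
13. q=(14,25) nearest=2 d=14 new=(5,16) → blocked by [1,6]×[12,14], reject
14. q=(12,16) nearest=1 d=10 new=(10,11) → blocked by [8,11]×[6,10], reject
15. q=(6,14) nearest=4 d=5 new=(6,14) → blocked by [1,6]×[12,14], reject
16. q=(12,20) nearest=4 d=11 new=(6,14) → blocked by [1,6]×[12,14], reject
17. q=(1,1) nearest=0 d=1 new=(1,1) → add node 5 parent=0 cost=1
18. q=(5,25) nearest=2 d=14 new=(5,16) → blocked by [1,6]×[12,14], reject
19. q=(5,21) nearest=2 d=10 new=(5,16) → blocked by [1,6]×[12,14], reject
20. q=(19,11) nearest=1 d=14 new=(10,11) → blocked by [8,11]×[6,10], reject
21. q=(12,3) nearest=1 d=7 new=(10,3) → add node 6 parent=1 cost=10
22. q=(1,9) nearest=4 d=0 → coincident, reject
23. q=(11,15) nearest=1 d=9 new=(10,11) → blocked by [8,11]×[6,10], reject
24. q=(3,25) nearest=2 d=14 new=(3,16) → blocked by [1,6]×[12,14], reject
25. q=(17,21) nearest=1 d=15 new=(10,11) → blocked by [8,11]×[6,10], reject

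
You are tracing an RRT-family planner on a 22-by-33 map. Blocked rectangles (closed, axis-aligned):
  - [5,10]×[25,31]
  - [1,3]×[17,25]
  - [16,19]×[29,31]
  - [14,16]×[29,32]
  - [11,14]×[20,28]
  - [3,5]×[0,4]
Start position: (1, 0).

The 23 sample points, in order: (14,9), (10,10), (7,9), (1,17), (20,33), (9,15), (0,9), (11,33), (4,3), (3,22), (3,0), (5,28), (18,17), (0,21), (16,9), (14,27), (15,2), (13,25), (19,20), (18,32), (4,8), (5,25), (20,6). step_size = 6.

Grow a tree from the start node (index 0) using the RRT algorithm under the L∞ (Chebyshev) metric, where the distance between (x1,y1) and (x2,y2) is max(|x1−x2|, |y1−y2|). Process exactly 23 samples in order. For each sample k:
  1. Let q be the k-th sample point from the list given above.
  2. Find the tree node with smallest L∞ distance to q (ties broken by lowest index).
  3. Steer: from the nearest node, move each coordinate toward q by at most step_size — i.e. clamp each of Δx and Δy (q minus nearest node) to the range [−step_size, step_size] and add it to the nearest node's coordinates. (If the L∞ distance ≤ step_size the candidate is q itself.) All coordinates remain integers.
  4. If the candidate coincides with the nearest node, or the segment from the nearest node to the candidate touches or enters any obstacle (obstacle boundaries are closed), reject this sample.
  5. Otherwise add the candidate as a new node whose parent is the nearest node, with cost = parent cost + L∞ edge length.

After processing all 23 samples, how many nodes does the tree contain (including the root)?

1. q=(14,9) nearest=0 d=13 new=(7,6) → blocked by [3,5]×[0,4], reject
2. q=(10,10) nearest=0 d=10 new=(7,6) → blocked by [3,5]×[0,4], reject
3. q=(7,9) nearest=0 d=9 new=(7,6) → blocked by [3,5]×[0,4], reject
4. q=(1,17) nearest=0 d=17 new=(1,6) → add node 1 parent=0 cost=6
5. q=(20,33) nearest=1 d=27 new=(7,12) → add node 2 parent=1 cost=12
6. q=(9,15) nearest=2 d=3 new=(9,15) → add node 3 parent=2 cost=15
7. q=(0,9) nearest=1 d=3 new=(0,9) → add node 4 parent=1 cost=9
8. q=(11,33) nearest=3 d=18 new=(11,21) → blocked by [11,14]×[20,28], reject
9. q=(4,3) nearest=0 d=3 new=(4,3) → blocked by [3,5]×[0,4], reject
10. q=(3,22) nearest=3 d=7 new=(3,21) → blocked by [1,3]×[17,25], reject
11. q=(3,0) nearest=0 d=2 new=(3,0) → blocked by [3,5]×[0,4], reject
12. q=(5,28) nearest=3 d=13 new=(5,21) → add node 5 parent=3 cost=21
13. q=(18,17) nearest=3 d=9 new=(15,17) → add node 6 parent=3 cost=21
14. q=(0,21) nearest=5 d=5 new=(0,21) → blocked by [1,3]×[17,25], reject
15. q=(16,9) nearest=3 d=7 new=(15,9) → add node 7 parent=3 cost=21
16. q=(14,27) nearest=5 d=9 new=(11,27) → blocked by [5,10]×[25,31], reject
17. q=(15,2) nearest=7 d=7 new=(15,3) → add node 8 parent=7 cost=27
18. q=(13,25) nearest=5 d=8 new=(11,25) → blocked by [11,14]×[20,28], reject
19. q=(19,20) nearest=6 d=4 new=(19,20) → add node 9 parent=6 cost=25
20. q=(18,32) nearest=9 d=12 new=(18,26) → add node 10 parent=9 cost=31
21. q=(4,8) nearest=1 d=3 new=(4,8) → add node 11 parent=1 cost=9
22. q=(5,25) nearest=5 d=4 new=(5,25) → blocked by [5,10]×[25,31], reject
23. q=(20,6) nearest=7 d=5 new=(20,6) → add node 12 parent=7 cost=26

Node count: 13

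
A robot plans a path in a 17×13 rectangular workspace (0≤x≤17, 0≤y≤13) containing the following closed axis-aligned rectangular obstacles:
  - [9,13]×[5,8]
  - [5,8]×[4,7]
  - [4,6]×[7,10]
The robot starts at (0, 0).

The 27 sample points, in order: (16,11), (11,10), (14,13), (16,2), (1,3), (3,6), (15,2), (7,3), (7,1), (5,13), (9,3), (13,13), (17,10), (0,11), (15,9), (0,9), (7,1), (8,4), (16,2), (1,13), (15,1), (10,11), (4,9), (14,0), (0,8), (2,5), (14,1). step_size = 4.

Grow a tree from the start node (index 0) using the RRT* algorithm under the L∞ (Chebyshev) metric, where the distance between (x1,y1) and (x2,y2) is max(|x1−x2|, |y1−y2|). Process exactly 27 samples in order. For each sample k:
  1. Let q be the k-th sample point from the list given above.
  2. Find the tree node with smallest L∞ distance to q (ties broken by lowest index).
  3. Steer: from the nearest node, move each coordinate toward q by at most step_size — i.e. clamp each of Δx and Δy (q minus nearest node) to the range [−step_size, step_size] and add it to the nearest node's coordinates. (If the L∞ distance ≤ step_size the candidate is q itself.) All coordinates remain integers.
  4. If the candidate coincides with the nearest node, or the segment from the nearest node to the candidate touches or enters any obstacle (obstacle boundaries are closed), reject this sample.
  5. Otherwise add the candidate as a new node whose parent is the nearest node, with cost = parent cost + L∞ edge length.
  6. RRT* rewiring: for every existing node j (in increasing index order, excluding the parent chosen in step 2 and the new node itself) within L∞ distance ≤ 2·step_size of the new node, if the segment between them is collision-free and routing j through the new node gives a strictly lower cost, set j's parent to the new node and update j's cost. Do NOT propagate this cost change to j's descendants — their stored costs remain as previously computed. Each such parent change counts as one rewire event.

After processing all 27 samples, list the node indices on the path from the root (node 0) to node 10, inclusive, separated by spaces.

1. q=(16,11) nearest=0 d=16 new=(4,4) → add node 1 parent=0 cost=4
2. q=(11,10) nearest=1 d=7 new=(8,8) → blocked by [5,8]×[4,7], reject
3. q=(14,13) nearest=1 d=10 new=(8,8) → blocked by [5,8]×[4,7], reject
4. q=(16,2) nearest=1 d=12 new=(8,2) → add node 2 parent=1 cost=8
5. q=(1,3) nearest=0 d=3 new=(1,3) → add node 3 parent=0 cost=3
6. q=(3,6) nearest=1 d=2 new=(3,6) → add node 4 parent=1 cost=6
7. q=(15,2) nearest=2 d=7 new=(12,2) → add node 5 parent=2 cost=12
8. q=(7,3) nearest=2 d=1 new=(7,3) → add node 6 parent=2 cost=9
9. q=(7,1) nearest=2 d=1 new=(7,1) → add node 7 parent=2 cost=9
10. q=(5,13) nearest=4 d=7 new=(5,10) → blocked by [4,6]×[7,10], reject
11. q=(9,3) nearest=2 d=1 new=(9,3) → add node 8 parent=2 cost=9
12. q=(13,13) nearest=1 d=9 new=(8,8) → blocked by [5,8]×[4,7], reject
13. q=(17,10) nearest=5 d=8 new=(16,6) → add node 9 parent=5 cost=16
14. q=(0,11) nearest=4 d=5 new=(0,10) → add node 10 parent=4 cost=10
15. q=(15,9) nearest=9 d=3 new=(15,9) → add node 11 parent=9 cost=19
16. q=(0,9) nearest=10 d=1 new=(0,9) → add node 12 parent=10 cost=11
17. q=(7,1) nearest=7 d=0 → coincident, reject
18. q=(8,4) nearest=6 d=1 new=(8,4) → blocked by [5,8]×[4,7], reject
19. q=(16,2) nearest=5 d=4 new=(16,2) → add node 13 parent=5 cost=16
20. q=(1,13) nearest=10 d=3 new=(1,13) → add node 14 parent=10 cost=13
21. q=(15,1) nearest=13 d=1 new=(15,1) → add node 15 parent=13 cost=17
22. q=(10,11) nearest=11 d=5 new=(11,11) → add node 16 parent=11 cost=23
23. q=(4,9) nearest=4 d=3 new=(4,9) → blocked by [4,6]×[7,10], reject
24. q=(14,0) nearest=15 d=1 new=(14,0) → add node 17 parent=15 cost=18
25. q=(0,8) nearest=12 d=1 new=(0,8) → add node 18 parent=12 cost=12
26. q=(2,5) nearest=4 d=1 new=(2,5) → add node 19 parent=4 cost=7; rewire 18→19 (10<12)
27. q=(14,1) nearest=15 d=1 new=(14,1) → add node 20 parent=15 cost=18

Path: 0 1 4 10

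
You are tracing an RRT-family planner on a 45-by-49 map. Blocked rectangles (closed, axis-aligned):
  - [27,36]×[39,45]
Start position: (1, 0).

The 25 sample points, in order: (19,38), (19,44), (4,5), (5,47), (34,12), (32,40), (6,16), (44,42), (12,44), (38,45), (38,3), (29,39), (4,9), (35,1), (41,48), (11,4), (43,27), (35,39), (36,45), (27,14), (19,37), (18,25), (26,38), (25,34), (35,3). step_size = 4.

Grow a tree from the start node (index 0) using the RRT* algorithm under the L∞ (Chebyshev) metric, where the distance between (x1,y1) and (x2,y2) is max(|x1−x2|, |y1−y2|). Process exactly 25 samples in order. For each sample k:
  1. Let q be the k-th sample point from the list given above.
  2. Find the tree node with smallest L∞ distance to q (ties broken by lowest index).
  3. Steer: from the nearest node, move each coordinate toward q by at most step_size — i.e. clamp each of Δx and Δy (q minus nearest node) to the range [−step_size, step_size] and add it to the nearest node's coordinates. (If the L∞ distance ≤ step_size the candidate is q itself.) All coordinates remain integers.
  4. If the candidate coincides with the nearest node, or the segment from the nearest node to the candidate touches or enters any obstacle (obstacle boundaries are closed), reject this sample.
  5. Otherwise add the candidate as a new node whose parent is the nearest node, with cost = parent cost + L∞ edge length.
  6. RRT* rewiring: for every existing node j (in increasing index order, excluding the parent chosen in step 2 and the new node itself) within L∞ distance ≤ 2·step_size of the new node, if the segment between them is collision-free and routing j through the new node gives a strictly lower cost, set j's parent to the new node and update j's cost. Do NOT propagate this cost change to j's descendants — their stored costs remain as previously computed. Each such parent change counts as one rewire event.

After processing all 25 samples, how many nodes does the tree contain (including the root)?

1. q=(19,38) nearest=0 d=38 new=(5,4) → add node 1 parent=0 cost=4
2. q=(19,44) nearest=1 d=40 new=(9,8) → add node 2 parent=1 cost=8
3. q=(4,5) nearest=1 d=1 new=(4,5) → add node 3 parent=1 cost=5
4. q=(5,47) nearest=2 d=39 new=(5,12) → add node 4 parent=2 cost=12
5. q=(34,12) nearest=2 d=25 new=(13,12) → add node 5 parent=2 cost=12
6. q=(32,40) nearest=4 d=28 new=(9,16) → add node 6 parent=4 cost=16
7. q=(6,16) nearest=6 d=3 new=(6,16) → add node 7 parent=6 cost=19
8. q=(44,42) nearest=5 d=31 new=(17,16) → add node 8 parent=5 cost=16
9. q=(12,44) nearest=6 d=28 new=(12,20) → add node 9 parent=6 cost=20
10. q=(38,45) nearest=9 d=26 new=(16,24) → add node 10 parent=9 cost=24
11. q=(38,3) nearest=8 d=21 new=(21,12) → add node 11 parent=8 cost=20
12. q=(29,39) nearest=10 d=15 new=(20,28) → add node 12 parent=10 cost=28
13. q=(4,9) nearest=4 d=3 new=(4,9) → add node 13 parent=4 cost=15
14. q=(35,1) nearest=11 d=14 new=(25,8) → add node 14 parent=11 cost=24
15. q=(41,48) nearest=12 d=21 new=(24,32) → add node 15 parent=12 cost=32
16. q=(11,4) nearest=2 d=4 new=(11,4) → add node 16 parent=2 cost=12
17. q=(43,27) nearest=14 d=19 new=(29,12) → add node 17 parent=14 cost=28
18. q=(35,39) nearest=15 d=11 new=(28,36) → add node 18 parent=15 cost=36
19. q=(36,45) nearest=18 d=9 new=(32,40) → blocked by [27,36]×[39,45], reject
20. q=(27,14) nearest=17 d=2 new=(27,14) → add node 19 parent=17 cost=30
21. q=(19,37) nearest=15 d=5 new=(20,36) → add node 20 parent=15 cost=36
22. q=(18,25) nearest=10 d=2 new=(18,25) → add node 21 parent=10 cost=26
23. q=(26,38) nearest=18 d=2 new=(26,38) → add node 22 parent=18 cost=38
24. q=(25,34) nearest=15 d=2 new=(25,34) → add node 23 parent=15 cost=34
25. q=(35,3) nearest=17 d=9 new=(33,8) → add node 24 parent=17 cost=32

Node count: 25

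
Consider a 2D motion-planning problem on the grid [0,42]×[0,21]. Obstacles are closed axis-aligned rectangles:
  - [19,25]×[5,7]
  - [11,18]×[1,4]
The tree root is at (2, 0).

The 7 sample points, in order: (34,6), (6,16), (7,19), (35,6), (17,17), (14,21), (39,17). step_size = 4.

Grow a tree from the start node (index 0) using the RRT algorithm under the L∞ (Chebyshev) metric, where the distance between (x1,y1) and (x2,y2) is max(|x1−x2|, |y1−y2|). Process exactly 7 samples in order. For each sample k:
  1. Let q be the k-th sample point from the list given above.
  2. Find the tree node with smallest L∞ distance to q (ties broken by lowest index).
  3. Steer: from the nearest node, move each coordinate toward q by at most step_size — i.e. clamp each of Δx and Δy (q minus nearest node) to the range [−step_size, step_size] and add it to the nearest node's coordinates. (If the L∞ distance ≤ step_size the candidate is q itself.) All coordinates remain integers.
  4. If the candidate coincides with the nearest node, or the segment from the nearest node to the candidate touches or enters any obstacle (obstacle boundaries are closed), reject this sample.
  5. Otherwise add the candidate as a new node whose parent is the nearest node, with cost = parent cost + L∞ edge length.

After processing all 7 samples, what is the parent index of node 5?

Parent of node 5: 4

1. q=(34,6) nearest=0 d=32 new=(6,4) → add node 1 parent=0 cost=4
2. q=(6,16) nearest=1 d=12 new=(6,8) → add node 2 parent=1 cost=8
3. q=(7,19) nearest=2 d=11 new=(7,12) → add node 3 parent=2 cost=12
4. q=(35,6) nearest=3 d=28 new=(11,8) → add node 4 parent=3 cost=16
5. q=(17,17) nearest=4 d=9 new=(15,12) → add node 5 parent=4 cost=20
6. q=(14,21) nearest=3 d=9 new=(11,16) → add node 6 parent=3 cost=16
7. q=(39,17) nearest=5 d=24 new=(19,16) → add node 7 parent=5 cost=24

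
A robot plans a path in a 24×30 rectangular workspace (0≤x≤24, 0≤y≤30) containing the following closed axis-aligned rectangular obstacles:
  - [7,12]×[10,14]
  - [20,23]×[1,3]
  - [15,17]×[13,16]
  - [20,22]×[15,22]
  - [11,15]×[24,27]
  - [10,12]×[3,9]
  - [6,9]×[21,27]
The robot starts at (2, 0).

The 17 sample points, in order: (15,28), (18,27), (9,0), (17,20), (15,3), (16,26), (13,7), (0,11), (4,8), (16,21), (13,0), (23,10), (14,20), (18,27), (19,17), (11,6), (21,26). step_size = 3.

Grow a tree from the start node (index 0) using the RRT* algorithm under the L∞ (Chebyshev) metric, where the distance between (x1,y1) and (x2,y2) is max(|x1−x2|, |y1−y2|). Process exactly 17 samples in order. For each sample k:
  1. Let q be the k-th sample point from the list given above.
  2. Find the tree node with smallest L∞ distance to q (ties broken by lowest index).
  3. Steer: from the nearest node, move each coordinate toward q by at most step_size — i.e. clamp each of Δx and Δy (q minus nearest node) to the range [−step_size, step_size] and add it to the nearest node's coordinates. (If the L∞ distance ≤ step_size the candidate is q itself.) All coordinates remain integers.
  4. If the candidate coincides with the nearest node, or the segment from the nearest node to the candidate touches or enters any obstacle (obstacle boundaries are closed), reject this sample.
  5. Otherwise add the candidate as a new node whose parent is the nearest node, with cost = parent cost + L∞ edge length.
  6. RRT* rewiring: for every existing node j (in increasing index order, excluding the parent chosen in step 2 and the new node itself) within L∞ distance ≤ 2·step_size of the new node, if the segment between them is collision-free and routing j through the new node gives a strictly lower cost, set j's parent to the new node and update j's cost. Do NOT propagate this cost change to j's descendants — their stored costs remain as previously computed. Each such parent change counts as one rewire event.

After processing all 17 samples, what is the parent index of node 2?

Parent of node 2: 1

1. q=(15,28) nearest=0 d=28 new=(5,3) → add node 1 parent=0 cost=3
2. q=(18,27) nearest=1 d=24 new=(8,6) → add node 2 parent=1 cost=6
3. q=(9,0) nearest=1 d=4 new=(8,0) → add node 3 parent=1 cost=6
4. q=(17,20) nearest=2 d=14 new=(11,9) → blocked by [10,12]×[3,9], reject
5. q=(15,3) nearest=2 d=7 new=(11,3) → blocked by [10,12]×[3,9], reject
6. q=(16,26) nearest=2 d=20 new=(11,9) → blocked by [10,12]×[3,9], reject
7. q=(13,7) nearest=2 d=5 new=(11,7) → blocked by [10,12]×[3,9], reject
8. q=(0,11) nearest=1 d=8 new=(2,6) → add node 4 parent=1 cost=6
9. q=(4,8) nearest=4 d=2 new=(4,8) → add node 5 parent=4 cost=8
10. q=(16,21) nearest=5 d=13 new=(7,11) → blocked by [7,12]×[10,14], reject
11. q=(13,0) nearest=3 d=5 new=(11,0) → add node 6 parent=3 cost=9
12. q=(23,10) nearest=6 d=12 new=(14,3) → add node 7 parent=6 cost=12
13. q=(14,20) nearest=5 d=12 new=(7,11) → blocked by [7,12]×[10,14], reject
14. q=(18,27) nearest=5 d=19 new=(7,11) → blocked by [7,12]×[10,14], reject
15. q=(19,17) nearest=2 d=11 new=(11,9) → blocked by [10,12]×[3,9], reject
16. q=(11,6) nearest=2 d=3 new=(11,6) → blocked by [10,12]×[3,9], reject
17. q=(21,26) nearest=5 d=18 new=(7,11) → blocked by [7,12]×[10,14], reject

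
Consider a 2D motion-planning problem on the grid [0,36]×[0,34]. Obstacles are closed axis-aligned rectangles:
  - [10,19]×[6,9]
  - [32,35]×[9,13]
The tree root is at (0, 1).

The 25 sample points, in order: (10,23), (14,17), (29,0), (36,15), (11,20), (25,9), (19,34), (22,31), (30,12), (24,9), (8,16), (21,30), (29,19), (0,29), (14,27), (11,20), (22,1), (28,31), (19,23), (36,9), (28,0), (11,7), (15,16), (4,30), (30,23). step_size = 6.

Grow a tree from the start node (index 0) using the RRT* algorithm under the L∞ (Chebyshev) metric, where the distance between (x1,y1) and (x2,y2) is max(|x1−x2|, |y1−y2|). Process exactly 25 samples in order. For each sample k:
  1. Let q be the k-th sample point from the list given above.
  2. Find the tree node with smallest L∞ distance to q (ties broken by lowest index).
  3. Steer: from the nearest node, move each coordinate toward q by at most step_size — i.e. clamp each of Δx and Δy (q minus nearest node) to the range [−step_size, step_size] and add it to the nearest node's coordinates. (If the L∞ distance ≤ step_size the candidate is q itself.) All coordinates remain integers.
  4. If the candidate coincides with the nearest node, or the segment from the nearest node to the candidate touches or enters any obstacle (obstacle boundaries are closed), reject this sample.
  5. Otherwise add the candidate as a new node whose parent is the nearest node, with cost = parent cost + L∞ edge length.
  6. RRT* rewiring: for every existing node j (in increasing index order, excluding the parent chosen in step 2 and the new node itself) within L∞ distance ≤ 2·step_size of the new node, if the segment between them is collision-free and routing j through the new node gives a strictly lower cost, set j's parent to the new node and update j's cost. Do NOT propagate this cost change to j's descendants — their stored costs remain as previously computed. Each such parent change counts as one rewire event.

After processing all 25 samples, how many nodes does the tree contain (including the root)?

Node count: 22

1. q=(10,23) nearest=0 d=22 new=(6,7) → add node 1 parent=0 cost=6
2. q=(14,17) nearest=1 d=10 new=(12,13) → add node 2 parent=1 cost=12
3. q=(29,0) nearest=2 d=17 new=(18,7) → blocked by [10,19]×[6,9], reject
4. q=(36,15) nearest=2 d=24 new=(18,15) → add node 3 parent=2 cost=18
5. q=(11,20) nearest=2 d=7 new=(11,19) → add node 4 parent=2 cost=18
6. q=(25,9) nearest=3 d=7 new=(24,9) → add node 5 parent=3 cost=24
7. q=(19,34) nearest=4 d=15 new=(17,25) → add node 6 parent=4 cost=24
8. q=(22,31) nearest=6 d=6 new=(22,31) → add node 7 parent=6 cost=30
9. q=(30,12) nearest=5 d=6 new=(30,12) → add node 8 parent=5 cost=30
10. q=(24,9) nearest=5 d=0 → coincident, reject
11. q=(8,16) nearest=4 d=3 new=(8,16) → add node 9 parent=4 cost=21
12. q=(21,30) nearest=7 d=1 new=(21,30) → add node 10 parent=7 cost=31
13. q=(29,19) nearest=8 d=7 new=(29,18) → add node 11 parent=8 cost=36
14. q=(0,29) nearest=4 d=11 new=(5,25) → add node 12 parent=4 cost=24
15. q=(14,27) nearest=6 d=3 new=(14,27) → add node 13 parent=6 cost=27
16. q=(11,20) nearest=4 d=1 new=(11,20) → add node 14 parent=4 cost=19; rewire 10→14 (29<31); rewire 13→14 (26<27)
17. q=(22,1) nearest=5 d=8 new=(22,3) → add node 15 parent=5 cost=30
18. q=(28,31) nearest=7 d=6 new=(28,31) → add node 16 parent=7 cost=36
19. q=(19,23) nearest=6 d=2 new=(19,23) → add node 17 parent=6 cost=26; rewire 16→17 (35<36)
20. q=(36,9) nearest=8 d=6 new=(36,9) → blocked by [32,35]×[9,13], reject
21. q=(28,0) nearest=15 d=6 new=(28,0) → add node 18 parent=15 cost=36
22. q=(11,7) nearest=1 d=5 new=(11,7) → blocked by [10,19]×[6,9], reject
23. q=(15,16) nearest=2 d=3 new=(15,16) → add node 19 parent=2 cost=15; rewire 17→19 (22<26)
24. q=(4,30) nearest=12 d=5 new=(4,30) → add node 20 parent=12 cost=29
25. q=(30,23) nearest=11 d=5 new=(30,23) → add node 21 parent=11 cost=41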